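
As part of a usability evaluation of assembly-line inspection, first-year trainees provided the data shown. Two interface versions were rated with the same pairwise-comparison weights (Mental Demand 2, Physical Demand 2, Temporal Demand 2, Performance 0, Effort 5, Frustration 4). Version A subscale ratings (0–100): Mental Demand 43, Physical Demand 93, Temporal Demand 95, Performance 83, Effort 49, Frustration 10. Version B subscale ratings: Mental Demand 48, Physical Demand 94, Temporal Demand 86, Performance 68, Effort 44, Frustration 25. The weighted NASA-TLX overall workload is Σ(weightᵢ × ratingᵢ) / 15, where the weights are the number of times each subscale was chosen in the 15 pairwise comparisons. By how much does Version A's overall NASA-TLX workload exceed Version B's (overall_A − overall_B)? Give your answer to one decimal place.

-1.9

Version A weighted sum = 2·43 + 2·93 + 2·95 + 0·83 + 5·49 + 4·10 = 86 + 186 + 190 + 0 + 245 + 40 = 747; overall_A = 747/15 = 49.8000.
Version B weighted sum = 2·48 + 2·94 + 2·86 + 0·68 + 5·44 + 4·25 = 96 + 188 + 172 + 0 + 220 + 100 = 776; overall_B = 776/15 = 51.7333.
Difference = 49.8000 − 51.7333 = -1.9333 ≈ -1.9.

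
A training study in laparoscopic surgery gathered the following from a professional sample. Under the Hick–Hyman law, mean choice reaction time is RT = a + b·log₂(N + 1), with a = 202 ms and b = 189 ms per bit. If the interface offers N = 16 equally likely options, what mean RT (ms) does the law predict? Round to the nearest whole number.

log₂(16 + 1) = log₂(17) = 4.0875.
RT = 202 + 189 × 4.0875 = 202 + 772.5375 = 974.5375 ms.
≈ 975 ms.

975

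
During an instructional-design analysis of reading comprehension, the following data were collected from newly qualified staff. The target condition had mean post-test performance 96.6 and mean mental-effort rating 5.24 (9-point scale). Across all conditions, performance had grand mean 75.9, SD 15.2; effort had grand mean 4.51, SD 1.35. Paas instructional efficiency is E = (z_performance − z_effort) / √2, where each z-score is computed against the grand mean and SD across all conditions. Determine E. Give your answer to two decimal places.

z_performance = (96.6 − 75.9) / 15.2 = 20.7000 / 15.2 = 1.3618.
z_effort = (5.24 − 4.51) / 1.35 = 0.7300 / 1.35 = 0.5407.
z_P − z_E = 1.3618 − 0.5407 = 0.8211.
E = 0.8211 / √2 = 0.8211 / 1.41421 = 0.5806 ≈ 0.58.

0.58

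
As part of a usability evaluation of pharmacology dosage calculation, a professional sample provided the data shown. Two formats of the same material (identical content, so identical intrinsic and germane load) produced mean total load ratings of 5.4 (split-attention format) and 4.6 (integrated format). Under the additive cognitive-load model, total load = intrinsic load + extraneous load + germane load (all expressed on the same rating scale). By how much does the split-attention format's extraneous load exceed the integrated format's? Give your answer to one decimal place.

0.8

Intrinsic and germane load are equal across formats, so the difference in total load equals the difference in extraneous load.
Extraneous-load difference = 5.4 − 4.6 = 0.8.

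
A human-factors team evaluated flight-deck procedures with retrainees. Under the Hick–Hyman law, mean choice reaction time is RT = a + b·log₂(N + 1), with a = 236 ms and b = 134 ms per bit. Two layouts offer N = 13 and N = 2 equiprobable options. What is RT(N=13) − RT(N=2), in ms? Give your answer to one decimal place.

297.8

RT(13) = 236 + 134·log₂(14) = 236 + 134·3.8074 = 746.1916 ms.
RT(2) = 236 + 134·log₂(3) = 236 + 134·1.5850 = 448.3900 ms.
Difference = 746.1916 − 448.3900 = 297.8016 ≈ 297.8 ms.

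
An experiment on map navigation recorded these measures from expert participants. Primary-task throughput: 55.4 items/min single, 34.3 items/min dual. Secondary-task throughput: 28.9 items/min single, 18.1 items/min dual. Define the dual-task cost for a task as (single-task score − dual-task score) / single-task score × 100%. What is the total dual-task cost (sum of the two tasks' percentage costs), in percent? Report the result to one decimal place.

Primary cost = (55.4 − 34.3) / 55.4 × 100% = 38.0866%.
Secondary cost = (28.9 − 18.1) / 28.9 × 100% = 37.3702%.
Total = 38.0866% + 37.3702% = 75.4568% ≈ 75.5%.

75.5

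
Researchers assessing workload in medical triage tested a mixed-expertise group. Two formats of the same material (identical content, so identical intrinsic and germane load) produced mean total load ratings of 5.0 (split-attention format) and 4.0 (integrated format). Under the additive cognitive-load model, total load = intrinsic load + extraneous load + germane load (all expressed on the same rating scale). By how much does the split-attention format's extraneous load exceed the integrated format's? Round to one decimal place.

1.0

Intrinsic and germane load are equal across formats, so the difference in total load equals the difference in extraneous load.
Extraneous-load difference = 5.0 − 4.0 = 1.0.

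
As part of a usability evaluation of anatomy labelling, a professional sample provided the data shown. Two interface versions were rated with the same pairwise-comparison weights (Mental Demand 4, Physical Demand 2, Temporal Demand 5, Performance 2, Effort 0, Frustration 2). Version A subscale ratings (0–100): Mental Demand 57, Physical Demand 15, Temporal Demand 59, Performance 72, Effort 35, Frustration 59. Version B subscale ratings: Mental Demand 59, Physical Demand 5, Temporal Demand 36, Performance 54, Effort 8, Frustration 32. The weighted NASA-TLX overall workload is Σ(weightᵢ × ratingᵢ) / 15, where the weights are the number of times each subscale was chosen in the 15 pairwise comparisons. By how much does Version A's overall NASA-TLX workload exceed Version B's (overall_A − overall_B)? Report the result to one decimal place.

14.5

Version A weighted sum = 4·57 + 2·15 + 5·59 + 2·72 + 0·35 + 2·59 = 228 + 30 + 295 + 144 + 0 + 118 = 815; overall_A = 815/15 = 54.3333.
Version B weighted sum = 4·59 + 2·5 + 5·36 + 2·54 + 0·8 + 2·32 = 236 + 10 + 180 + 108 + 0 + 64 = 598; overall_B = 598/15 = 39.8667.
Difference = 54.3333 − 39.8667 = 14.4666 ≈ 14.5.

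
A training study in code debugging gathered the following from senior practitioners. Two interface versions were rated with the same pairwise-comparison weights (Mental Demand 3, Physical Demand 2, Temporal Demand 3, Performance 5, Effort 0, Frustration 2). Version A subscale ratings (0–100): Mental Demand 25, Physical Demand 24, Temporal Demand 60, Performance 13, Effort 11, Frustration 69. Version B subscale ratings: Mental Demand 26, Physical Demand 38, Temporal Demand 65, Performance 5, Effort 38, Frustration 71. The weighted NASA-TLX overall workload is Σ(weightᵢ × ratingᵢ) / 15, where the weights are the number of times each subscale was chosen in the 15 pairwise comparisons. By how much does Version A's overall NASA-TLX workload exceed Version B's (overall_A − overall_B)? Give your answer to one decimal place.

-0.7

Version A weighted sum = 3·25 + 2·24 + 3·60 + 5·13 + 0·11 + 2·69 = 75 + 48 + 180 + 65 + 0 + 138 = 506; overall_A = 506/15 = 33.7333.
Version B weighted sum = 3·26 + 2·38 + 3·65 + 5·5 + 0·38 + 2·71 = 78 + 76 + 195 + 25 + 0 + 142 = 516; overall_B = 516/15 = 34.4000.
Difference = 33.7333 − 34.4000 = -0.6667 ≈ -0.7.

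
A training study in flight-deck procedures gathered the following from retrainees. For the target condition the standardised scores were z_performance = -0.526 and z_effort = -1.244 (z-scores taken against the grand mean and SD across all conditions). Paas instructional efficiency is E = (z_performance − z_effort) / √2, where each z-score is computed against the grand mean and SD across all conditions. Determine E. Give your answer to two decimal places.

z_P − z_E = -0.526 − (-1.244) = 0.7180.
E = 0.7180 / √2 = 0.7180 / 1.41421 = 0.5077 ≈ 0.51.

0.51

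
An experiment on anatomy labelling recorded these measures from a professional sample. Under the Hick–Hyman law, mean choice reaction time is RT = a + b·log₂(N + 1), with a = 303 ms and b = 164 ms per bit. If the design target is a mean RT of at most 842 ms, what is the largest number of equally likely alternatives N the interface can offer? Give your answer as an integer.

Set 303 + 164·log₂(N + 1) ≤ 842.
log₂(N + 1) ≤ (842 − 303) / 164 = 3.2866.
N + 1 ≤ 2^3.2866 = 9.7581.
N ≤ 8.7581, so the largest integer N is 8.

8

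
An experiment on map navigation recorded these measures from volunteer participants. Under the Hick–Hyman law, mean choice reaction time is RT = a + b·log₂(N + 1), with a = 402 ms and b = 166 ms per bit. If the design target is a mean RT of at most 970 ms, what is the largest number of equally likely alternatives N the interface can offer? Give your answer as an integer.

9

Set 402 + 166·log₂(N + 1) ≤ 970.
log₂(N + 1) ≤ (970 − 402) / 166 = 3.4217.
N + 1 ≤ 2^3.4217 = 10.7160.
N ≤ 9.7160, so the largest integer N is 9.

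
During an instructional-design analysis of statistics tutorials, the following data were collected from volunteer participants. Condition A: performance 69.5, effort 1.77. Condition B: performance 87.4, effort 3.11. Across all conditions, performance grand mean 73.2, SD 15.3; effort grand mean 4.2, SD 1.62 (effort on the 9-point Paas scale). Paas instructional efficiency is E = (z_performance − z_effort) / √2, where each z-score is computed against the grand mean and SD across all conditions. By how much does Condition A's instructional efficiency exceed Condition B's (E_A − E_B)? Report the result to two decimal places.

-0.24

Condition A: z_P = (69.5 − 73.2)/15.3 = -0.2418; z_E = (1.77 − 4.2)/1.62 = -1.5000; E_A = (-0.2418 − (-1.5000))/√2 = 0.8897.
Condition B: z_P = (87.4 − 73.2)/15.3 = 0.9281; z_E = (3.11 − 4.2)/1.62 = -0.6728; E_B = (0.9281 − (-0.6728))/√2 = 1.1320.
E_A − E_B = 0.8897 − 1.1320 = -0.2423 ≈ -0.24.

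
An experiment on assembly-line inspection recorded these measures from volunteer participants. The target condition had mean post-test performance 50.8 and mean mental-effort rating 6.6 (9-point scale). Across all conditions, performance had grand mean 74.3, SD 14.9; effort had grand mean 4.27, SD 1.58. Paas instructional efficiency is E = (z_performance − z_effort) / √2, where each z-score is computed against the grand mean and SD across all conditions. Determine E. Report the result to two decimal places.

-2.16

z_performance = (50.8 − 74.3) / 14.9 = -23.5000 / 14.9 = -1.5772.
z_effort = (6.6 − 4.27) / 1.58 = 2.3300 / 1.58 = 1.4747.
z_P − z_E = -1.5772 − 1.4747 = -3.0519.
E = -3.0519 / √2 = -3.0519 / 1.41421 = -2.1580 ≈ -2.16.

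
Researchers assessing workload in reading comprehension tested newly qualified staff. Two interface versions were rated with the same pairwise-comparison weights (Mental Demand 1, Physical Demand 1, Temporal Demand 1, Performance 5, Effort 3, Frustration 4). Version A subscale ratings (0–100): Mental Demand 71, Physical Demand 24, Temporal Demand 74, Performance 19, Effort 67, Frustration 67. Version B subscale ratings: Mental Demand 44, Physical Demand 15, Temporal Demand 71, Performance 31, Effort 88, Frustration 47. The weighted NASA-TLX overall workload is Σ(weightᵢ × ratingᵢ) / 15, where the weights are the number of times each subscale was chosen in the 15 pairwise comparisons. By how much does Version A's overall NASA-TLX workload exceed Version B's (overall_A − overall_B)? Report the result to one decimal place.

Version A weighted sum = 1·71 + 1·24 + 1·74 + 5·19 + 3·67 + 4·67 = 71 + 24 + 74 + 95 + 201 + 268 = 733; overall_A = 733/15 = 48.8667.
Version B weighted sum = 1·44 + 1·15 + 1·71 + 5·31 + 3·88 + 4·47 = 44 + 15 + 71 + 155 + 264 + 188 = 737; overall_B = 737/15 = 49.1333.
Difference = 48.8667 − 49.1333 = -0.2666 ≈ -0.3.

-0.3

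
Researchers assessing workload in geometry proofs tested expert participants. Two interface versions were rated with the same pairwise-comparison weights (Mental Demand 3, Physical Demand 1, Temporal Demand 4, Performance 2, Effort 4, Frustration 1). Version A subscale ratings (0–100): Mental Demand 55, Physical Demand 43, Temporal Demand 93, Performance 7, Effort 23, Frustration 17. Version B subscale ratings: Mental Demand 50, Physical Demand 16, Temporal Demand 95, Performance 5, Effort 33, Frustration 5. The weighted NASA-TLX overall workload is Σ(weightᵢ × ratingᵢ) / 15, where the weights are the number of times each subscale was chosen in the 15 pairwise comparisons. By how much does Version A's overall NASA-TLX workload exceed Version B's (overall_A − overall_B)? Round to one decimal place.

0.7

Version A weighted sum = 3·55 + 1·43 + 4·93 + 2·7 + 4·23 + 1·17 = 165 + 43 + 372 + 14 + 92 + 17 = 703; overall_A = 703/15 = 46.8667.
Version B weighted sum = 3·50 + 1·16 + 4·95 + 2·5 + 4·33 + 1·5 = 150 + 16 + 380 + 10 + 132 + 5 = 693; overall_B = 693/15 = 46.2000.
Difference = 46.8667 − 46.2000 = 0.6667 ≈ 0.7.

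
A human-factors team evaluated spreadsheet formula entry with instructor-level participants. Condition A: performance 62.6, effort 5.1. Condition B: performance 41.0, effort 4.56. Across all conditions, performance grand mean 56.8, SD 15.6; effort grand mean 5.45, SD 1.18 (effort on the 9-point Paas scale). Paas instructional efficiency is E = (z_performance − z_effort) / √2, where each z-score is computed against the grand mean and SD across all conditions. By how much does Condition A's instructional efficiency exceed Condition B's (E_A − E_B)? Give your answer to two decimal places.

0.66

Condition A: z_P = (62.6 − 56.8)/15.6 = 0.3718; z_E = (5.1 − 5.45)/1.18 = -0.2966; E_A = (0.3718 − (-0.2966))/√2 = 0.4726.
Condition B: z_P = (41.0 − 56.8)/15.6 = -1.0128; z_E = (4.56 − 5.45)/1.18 = -0.7542; E_B = (-1.0128 − (-0.7542))/√2 = -0.1829.
E_A − E_B = 0.4726 − (-0.1829) = 0.6555 ≈ 0.66.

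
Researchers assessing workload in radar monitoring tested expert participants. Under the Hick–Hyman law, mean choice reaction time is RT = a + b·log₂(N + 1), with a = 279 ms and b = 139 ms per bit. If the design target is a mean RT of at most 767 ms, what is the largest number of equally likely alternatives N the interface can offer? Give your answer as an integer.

Set 279 + 139·log₂(N + 1) ≤ 767.
log₂(N + 1) ≤ (767 − 279) / 139 = 3.5108.
N + 1 ≤ 2^3.5108 = 11.3987.
N ≤ 10.3987, so the largest integer N is 10.

10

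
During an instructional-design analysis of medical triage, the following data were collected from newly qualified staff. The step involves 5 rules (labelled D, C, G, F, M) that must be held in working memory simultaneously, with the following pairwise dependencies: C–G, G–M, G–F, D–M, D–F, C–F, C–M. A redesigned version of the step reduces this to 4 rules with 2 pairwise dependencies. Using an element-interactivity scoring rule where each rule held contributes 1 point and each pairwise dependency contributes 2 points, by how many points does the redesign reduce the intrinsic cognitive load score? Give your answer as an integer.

Original: 5 × 1 + 7 × 2 = 5 + 14 = 19.
Redesigned: 4 × 1 + 2 × 2 = 4 + 4 = 8.
Reduction = 19 − 8 = 11.

11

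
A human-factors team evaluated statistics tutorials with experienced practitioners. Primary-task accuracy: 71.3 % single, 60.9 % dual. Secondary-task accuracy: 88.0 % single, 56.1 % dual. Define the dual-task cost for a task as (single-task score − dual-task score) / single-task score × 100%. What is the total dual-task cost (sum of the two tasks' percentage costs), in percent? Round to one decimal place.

50.8

Primary cost = (71.3 − 60.9) / 71.3 × 100% = 14.5863%.
Secondary cost = (88.0 − 56.1) / 88.0 × 100% = 36.2500%.
Total = 14.5863% + 36.2500% = 50.8363% ≈ 50.8%.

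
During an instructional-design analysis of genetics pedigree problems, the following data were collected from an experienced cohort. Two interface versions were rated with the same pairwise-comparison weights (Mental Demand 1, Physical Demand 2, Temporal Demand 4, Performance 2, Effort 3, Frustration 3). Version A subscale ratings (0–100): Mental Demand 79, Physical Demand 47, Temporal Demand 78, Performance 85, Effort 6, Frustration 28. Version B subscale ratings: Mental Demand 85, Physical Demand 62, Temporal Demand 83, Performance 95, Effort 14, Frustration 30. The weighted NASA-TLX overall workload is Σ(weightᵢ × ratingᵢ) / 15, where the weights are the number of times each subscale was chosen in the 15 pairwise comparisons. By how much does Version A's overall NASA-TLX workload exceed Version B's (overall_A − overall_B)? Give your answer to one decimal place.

Version A weighted sum = 1·79 + 2·47 + 4·78 + 2·85 + 3·6 + 3·28 = 79 + 94 + 312 + 170 + 18 + 84 = 757; overall_A = 757/15 = 50.4667.
Version B weighted sum = 1·85 + 2·62 + 4·83 + 2·95 + 3·14 + 3·30 = 85 + 124 + 332 + 190 + 42 + 90 = 863; overall_B = 863/15 = 57.5333.
Difference = 50.4667 − 57.5333 = -7.0666 ≈ -7.1.

-7.1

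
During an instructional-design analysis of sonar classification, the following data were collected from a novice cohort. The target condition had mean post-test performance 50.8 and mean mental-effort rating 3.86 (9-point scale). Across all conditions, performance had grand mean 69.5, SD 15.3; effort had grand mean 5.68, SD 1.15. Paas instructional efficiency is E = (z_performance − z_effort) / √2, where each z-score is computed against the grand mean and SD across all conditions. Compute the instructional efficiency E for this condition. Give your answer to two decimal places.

0.25

z_performance = (50.8 − 69.5) / 15.3 = -18.7000 / 15.3 = -1.2222.
z_effort = (3.86 − 5.68) / 1.15 = -1.8200 / 1.15 = -1.5826.
z_P − z_E = -1.2222 − (-1.5826) = 0.3604.
E = 0.3604 / √2 = 0.3604 / 1.41421 = 0.2548 ≈ 0.25.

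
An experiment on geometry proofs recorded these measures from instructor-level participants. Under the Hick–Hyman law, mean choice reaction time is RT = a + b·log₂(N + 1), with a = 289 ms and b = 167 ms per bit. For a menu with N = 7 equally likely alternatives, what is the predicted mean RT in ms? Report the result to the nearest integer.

log₂(7 + 1) = log₂(8) = 3.0000.
RT = 289 + 167 × 3.0000 = 289 + 501.0000 = 790.0000 ms.
≈ 790 ms.

790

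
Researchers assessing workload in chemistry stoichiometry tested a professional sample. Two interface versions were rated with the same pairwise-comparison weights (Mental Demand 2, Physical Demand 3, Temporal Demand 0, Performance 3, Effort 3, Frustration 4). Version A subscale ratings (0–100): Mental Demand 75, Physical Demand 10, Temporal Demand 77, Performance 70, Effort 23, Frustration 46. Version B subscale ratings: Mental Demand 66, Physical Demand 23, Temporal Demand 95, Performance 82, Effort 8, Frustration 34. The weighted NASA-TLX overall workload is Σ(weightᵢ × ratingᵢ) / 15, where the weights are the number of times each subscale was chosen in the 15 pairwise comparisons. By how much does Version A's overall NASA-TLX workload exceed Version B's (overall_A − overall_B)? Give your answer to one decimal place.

2.4

Version A weighted sum = 2·75 + 3·10 + 0·77 + 3·70 + 3·23 + 4·46 = 150 + 30 + 0 + 210 + 69 + 184 = 643; overall_A = 643/15 = 42.8667.
Version B weighted sum = 2·66 + 3·23 + 0·95 + 3·82 + 3·8 + 4·34 = 132 + 69 + 0 + 246 + 24 + 136 = 607; overall_B = 607/15 = 40.4667.
Difference = 42.8667 − 40.4667 = 2.4000 ≈ 2.4.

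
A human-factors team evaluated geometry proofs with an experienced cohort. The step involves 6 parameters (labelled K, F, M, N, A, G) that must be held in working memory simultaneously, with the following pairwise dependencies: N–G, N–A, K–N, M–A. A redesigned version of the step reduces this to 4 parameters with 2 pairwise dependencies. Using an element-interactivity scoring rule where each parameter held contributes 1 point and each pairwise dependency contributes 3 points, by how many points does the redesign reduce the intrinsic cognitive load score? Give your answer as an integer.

8

Original: 6 × 1 + 4 × 3 = 6 + 12 = 18.
Redesigned: 4 × 1 + 2 × 3 = 4 + 6 = 10.
Reduction = 18 − 10 = 8.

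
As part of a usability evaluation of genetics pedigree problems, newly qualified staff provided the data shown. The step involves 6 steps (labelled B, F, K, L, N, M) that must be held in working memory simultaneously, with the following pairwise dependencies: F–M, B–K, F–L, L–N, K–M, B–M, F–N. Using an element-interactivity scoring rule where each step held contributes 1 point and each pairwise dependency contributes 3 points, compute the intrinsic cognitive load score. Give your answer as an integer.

Count of steps held simultaneously: 6.
Count of pairwise dependencies listed: 7.
Element contribution: 6 × 1 = 6.
Interaction contribution: 7 × 3 = 21.
Intrinsic load = 6 + 21 = 27.

27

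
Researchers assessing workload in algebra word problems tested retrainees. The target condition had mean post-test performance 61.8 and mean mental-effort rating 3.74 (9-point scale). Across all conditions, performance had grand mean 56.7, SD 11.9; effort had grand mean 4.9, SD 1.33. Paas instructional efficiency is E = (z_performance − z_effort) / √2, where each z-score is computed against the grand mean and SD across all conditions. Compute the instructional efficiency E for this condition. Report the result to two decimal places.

z_performance = (61.8 − 56.7) / 11.9 = 5.1000 / 11.9 = 0.4286.
z_effort = (3.74 − 4.9) / 1.33 = -1.1600 / 1.33 = -0.8722.
z_P − z_E = 0.4286 − (-0.8722) = 1.3008.
E = 1.3008 / √2 = 1.3008 / 1.41421 = 0.9198 ≈ 0.92.

0.92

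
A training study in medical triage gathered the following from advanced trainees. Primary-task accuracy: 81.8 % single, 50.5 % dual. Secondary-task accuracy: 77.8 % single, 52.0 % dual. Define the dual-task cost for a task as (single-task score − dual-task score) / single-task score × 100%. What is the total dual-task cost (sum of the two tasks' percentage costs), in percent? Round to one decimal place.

Primary cost = (81.8 − 50.5) / 81.8 × 100% = 38.2641%.
Secondary cost = (77.8 − 52.0) / 77.8 × 100% = 33.1620%.
Total = 38.2641% + 33.1620% = 71.4261% ≈ 71.4%.

71.4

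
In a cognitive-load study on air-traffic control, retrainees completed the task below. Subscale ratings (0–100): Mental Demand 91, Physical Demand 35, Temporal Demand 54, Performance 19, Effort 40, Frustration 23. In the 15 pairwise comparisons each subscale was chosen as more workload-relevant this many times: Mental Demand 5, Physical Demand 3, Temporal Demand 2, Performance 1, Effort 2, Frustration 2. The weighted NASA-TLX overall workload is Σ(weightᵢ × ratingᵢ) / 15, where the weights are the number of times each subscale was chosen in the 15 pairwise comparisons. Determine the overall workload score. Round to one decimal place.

The tallies are the weights (they sum to 15).
Weighted sum = 5·91 + 3·35 + 2·54 + 1·19 + 2·40 + 2·23
            = 455 + 105 + 108 + 19 + 80 + 46 = 813.
Overall workload = 813 / 15 = 54.2000 ≈ 54.2.

54.2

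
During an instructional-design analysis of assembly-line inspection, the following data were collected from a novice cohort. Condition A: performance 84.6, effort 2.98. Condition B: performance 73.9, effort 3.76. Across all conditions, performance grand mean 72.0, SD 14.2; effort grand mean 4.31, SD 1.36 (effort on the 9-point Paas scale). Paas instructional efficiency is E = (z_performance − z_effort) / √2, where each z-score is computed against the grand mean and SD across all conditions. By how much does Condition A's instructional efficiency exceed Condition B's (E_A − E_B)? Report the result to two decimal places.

Condition A: z_P = (84.6 − 72.0)/14.2 = 0.8873; z_E = (2.98 − 4.31)/1.36 = -0.9779; E_A = (0.8873 − (-0.9779))/√2 = 1.3189.
Condition B: z_P = (73.9 − 72.0)/14.2 = 0.1338; z_E = (3.76 − 4.31)/1.36 = -0.4044; E_B = (0.1338 − (-0.4044))/√2 = 0.3806.
E_A − E_B = 1.3189 − 0.3806 = 0.9383 ≈ 0.94.

0.94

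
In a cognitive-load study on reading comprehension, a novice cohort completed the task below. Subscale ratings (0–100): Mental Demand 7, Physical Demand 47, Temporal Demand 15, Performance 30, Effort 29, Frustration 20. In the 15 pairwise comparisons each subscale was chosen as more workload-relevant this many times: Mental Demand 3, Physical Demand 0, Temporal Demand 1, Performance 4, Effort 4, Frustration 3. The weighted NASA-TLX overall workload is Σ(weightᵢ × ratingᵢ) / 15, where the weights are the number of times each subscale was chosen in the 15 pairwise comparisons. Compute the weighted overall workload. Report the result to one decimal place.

The tallies are the weights (they sum to 15).
Weighted sum = 3·7 + 0·47 + 1·15 + 4·30 + 4·29 + 3·20
            = 21 + 0 + 15 + 120 + 116 + 60 = 332.
Overall workload = 332 / 15 = 22.1333 ≈ 22.1.

22.1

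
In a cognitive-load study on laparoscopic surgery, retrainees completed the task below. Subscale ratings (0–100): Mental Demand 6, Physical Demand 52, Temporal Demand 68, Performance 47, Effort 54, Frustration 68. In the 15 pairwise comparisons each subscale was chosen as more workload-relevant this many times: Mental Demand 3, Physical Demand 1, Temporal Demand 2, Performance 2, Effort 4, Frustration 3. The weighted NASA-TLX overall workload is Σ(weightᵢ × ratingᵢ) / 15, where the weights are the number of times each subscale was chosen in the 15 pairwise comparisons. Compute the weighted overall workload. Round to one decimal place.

48.0

The tallies are the weights (they sum to 15).
Weighted sum = 3·6 + 1·52 + 2·68 + 2·47 + 4·54 + 3·68
            = 18 + 52 + 136 + 94 + 216 + 204 = 720.
Overall workload = 720 / 15 = 48.0000 ≈ 48.0.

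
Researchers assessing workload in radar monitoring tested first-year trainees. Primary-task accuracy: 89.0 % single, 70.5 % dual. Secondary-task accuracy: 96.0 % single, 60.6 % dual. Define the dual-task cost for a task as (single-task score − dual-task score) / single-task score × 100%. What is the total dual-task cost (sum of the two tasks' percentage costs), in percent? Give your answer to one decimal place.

Primary cost = (89.0 − 70.5) / 89.0 × 100% = 20.7865%.
Secondary cost = (96.0 − 60.6) / 96.0 × 100% = 36.8750%.
Total = 20.7865% + 36.8750% = 57.6615% ≈ 57.7%.

57.7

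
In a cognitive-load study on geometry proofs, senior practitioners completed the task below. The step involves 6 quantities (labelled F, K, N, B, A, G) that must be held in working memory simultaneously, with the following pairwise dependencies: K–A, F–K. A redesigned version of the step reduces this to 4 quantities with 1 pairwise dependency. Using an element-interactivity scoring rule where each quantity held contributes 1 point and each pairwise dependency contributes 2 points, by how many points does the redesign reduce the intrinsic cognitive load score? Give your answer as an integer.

4

Original: 6 × 1 + 2 × 2 = 6 + 4 = 10.
Redesigned: 4 × 1 + 1 × 2 = 4 + 2 = 6.
Reduction = 10 − 6 = 4.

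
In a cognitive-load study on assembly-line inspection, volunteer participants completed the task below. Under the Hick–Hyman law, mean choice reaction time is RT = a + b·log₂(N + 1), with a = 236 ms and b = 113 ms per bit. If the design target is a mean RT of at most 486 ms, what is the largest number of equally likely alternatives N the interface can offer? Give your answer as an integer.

3

Set 236 + 113·log₂(N + 1) ≤ 486.
log₂(N + 1) ≤ (486 − 236) / 113 = 2.2124.
N + 1 ≤ 2^2.2124 = 4.6345.
N ≤ 3.6345, so the largest integer N is 3.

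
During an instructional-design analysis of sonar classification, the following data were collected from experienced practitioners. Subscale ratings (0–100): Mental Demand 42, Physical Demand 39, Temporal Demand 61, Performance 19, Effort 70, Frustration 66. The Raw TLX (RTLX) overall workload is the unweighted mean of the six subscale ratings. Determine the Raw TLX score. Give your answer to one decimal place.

49.5

Sum of ratings = 42 + 39 + 61 + 19 + 70 + 66 = 297.
RTLX = 297 / 6 = 49.5000 ≈ 49.5.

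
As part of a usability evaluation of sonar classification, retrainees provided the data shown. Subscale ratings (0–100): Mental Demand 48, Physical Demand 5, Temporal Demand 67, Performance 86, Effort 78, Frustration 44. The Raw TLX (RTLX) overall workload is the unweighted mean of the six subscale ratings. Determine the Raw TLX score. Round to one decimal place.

Sum of ratings = 48 + 5 + 67 + 86 + 78 + 44 = 328.
RTLX = 328 / 6 = 54.6667 ≈ 54.7.

54.7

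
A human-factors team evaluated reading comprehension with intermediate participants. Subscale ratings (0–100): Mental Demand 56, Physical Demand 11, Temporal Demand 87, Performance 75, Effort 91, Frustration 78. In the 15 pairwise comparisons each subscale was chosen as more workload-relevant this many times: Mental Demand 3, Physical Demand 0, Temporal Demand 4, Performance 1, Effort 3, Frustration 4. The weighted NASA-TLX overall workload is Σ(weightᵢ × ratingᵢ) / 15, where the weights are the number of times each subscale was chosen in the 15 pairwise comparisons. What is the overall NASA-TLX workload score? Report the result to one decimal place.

The tallies are the weights (they sum to 15).
Weighted sum = 3·56 + 0·11 + 4·87 + 1·75 + 3·91 + 4·78
            = 168 + 0 + 348 + 75 + 273 + 312 = 1176.
Overall workload = 1176 / 15 = 78.4000 ≈ 78.4.

78.4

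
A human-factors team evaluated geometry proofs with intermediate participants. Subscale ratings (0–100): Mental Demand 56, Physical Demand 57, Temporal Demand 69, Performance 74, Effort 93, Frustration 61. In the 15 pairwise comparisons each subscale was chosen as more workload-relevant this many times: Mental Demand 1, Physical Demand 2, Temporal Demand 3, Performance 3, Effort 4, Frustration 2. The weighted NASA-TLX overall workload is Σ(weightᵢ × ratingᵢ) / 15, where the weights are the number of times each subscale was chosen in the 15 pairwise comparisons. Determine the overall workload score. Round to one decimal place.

The tallies are the weights (they sum to 15).
Weighted sum = 1·56 + 2·57 + 3·69 + 3·74 + 4·93 + 2·61
            = 56 + 114 + 207 + 222 + 372 + 122 = 1093.
Overall workload = 1093 / 15 = 72.8667 ≈ 72.9.

72.9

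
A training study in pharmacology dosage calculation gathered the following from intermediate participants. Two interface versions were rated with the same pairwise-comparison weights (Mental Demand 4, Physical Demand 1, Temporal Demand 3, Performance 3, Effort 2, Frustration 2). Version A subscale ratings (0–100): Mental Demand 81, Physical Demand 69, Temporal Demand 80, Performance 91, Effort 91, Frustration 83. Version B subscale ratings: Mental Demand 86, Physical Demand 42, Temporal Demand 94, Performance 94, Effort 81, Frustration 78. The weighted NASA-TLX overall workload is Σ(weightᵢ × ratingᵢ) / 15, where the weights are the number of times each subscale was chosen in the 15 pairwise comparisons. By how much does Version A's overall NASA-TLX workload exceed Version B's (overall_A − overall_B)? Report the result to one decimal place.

-0.9

Version A weighted sum = 4·81 + 1·69 + 3·80 + 3·91 + 2·91 + 2·83 = 324 + 69 + 240 + 273 + 182 + 166 = 1254; overall_A = 1254/15 = 83.6000.
Version B weighted sum = 4·86 + 1·42 + 3·94 + 3·94 + 2·81 + 2·78 = 344 + 42 + 282 + 282 + 162 + 156 = 1268; overall_B = 1268/15 = 84.5333.
Difference = 83.6000 − 84.5333 = -0.9333 ≈ -0.9.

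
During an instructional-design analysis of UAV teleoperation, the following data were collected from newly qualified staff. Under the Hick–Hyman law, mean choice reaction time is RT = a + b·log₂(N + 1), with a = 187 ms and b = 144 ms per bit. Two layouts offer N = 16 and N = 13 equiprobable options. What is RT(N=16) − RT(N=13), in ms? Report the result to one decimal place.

40.3

RT(16) = 187 + 144·log₂(17) = 187 + 144·4.0875 = 775.6000 ms.
RT(13) = 187 + 144·log₂(14) = 187 + 144·3.8074 = 735.2656 ms.
Difference = 775.6000 − 735.2656 = 40.3344 ≈ 40.3 ms.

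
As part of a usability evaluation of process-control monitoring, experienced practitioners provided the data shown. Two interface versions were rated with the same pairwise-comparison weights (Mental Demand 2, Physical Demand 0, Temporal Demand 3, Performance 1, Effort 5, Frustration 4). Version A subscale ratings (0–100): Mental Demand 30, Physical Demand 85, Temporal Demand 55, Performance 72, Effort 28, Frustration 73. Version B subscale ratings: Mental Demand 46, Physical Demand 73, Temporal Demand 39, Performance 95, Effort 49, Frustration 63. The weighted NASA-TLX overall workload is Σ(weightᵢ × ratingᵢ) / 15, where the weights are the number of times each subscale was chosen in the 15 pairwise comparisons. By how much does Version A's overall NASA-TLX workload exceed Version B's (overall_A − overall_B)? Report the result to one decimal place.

-4.8

Version A weighted sum = 2·30 + 0·85 + 3·55 + 1·72 + 5·28 + 4·73 = 60 + 0 + 165 + 72 + 140 + 292 = 729; overall_A = 729/15 = 48.6000.
Version B weighted sum = 2·46 + 0·73 + 3·39 + 1·95 + 5·49 + 4·63 = 92 + 0 + 117 + 95 + 245 + 252 = 801; overall_B = 801/15 = 53.4000.
Difference = 48.6000 − 53.4000 = -4.8000 ≈ -4.8.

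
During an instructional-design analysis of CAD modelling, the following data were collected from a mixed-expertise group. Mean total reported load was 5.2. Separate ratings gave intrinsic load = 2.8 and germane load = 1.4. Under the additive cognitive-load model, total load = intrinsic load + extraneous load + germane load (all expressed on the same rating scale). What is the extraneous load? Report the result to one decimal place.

1.0

extraneous load = total − intrinsic − germane
             = 5.2 − 2.8 − 1.4 = 1.0.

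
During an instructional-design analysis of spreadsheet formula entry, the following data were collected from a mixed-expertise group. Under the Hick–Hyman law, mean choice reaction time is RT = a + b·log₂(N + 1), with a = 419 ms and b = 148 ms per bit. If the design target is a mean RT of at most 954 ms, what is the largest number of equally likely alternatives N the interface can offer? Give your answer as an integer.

11

Set 419 + 148·log₂(N + 1) ≤ 954.
log₂(N + 1) ≤ (954 − 419) / 148 = 3.6149.
N + 1 ≤ 2^3.6149 = 12.2516.
N ≤ 11.2516, so the largest integer N is 11.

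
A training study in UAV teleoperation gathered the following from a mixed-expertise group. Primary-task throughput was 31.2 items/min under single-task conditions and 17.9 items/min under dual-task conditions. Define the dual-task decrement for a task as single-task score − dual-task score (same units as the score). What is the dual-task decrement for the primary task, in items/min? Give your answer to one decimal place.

13.3

Decrement = 31.2 − 17.9 = 13.3000 items/min ≈ 13.3 items/min.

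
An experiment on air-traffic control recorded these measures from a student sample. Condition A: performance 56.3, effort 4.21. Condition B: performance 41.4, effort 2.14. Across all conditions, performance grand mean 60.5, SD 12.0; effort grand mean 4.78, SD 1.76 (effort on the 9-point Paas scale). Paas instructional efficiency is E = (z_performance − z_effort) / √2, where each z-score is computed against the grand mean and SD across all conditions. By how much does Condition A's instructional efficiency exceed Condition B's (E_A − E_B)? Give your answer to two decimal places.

0.05

Condition A: z_P = (56.3 − 60.5)/12.0 = -0.3500; z_E = (4.21 − 4.78)/1.76 = -0.3239; E_A = (-0.3500 − (-0.3239))/√2 = -0.0185.
Condition B: z_P = (41.4 − 60.5)/12.0 = -1.5917; z_E = (2.14 − 4.78)/1.76 = -1.5000; E_B = (-1.5917 − (-1.5000))/√2 = -0.0648.
E_A − E_B = -0.0185 − (-0.0648) = 0.0463 ≈ 0.05.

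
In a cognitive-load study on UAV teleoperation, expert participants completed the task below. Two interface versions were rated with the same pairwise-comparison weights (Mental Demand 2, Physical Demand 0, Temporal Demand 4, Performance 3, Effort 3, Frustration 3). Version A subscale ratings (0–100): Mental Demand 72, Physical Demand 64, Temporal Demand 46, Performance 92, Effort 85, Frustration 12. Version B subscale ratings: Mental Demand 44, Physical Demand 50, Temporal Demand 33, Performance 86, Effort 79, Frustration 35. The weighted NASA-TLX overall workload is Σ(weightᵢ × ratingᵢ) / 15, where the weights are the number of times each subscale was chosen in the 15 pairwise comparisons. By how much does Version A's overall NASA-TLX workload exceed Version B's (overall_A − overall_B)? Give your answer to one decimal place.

5.0

Version A weighted sum = 2·72 + 0·64 + 4·46 + 3·92 + 3·85 + 3·12 = 144 + 0 + 184 + 276 + 255 + 36 = 895; overall_A = 895/15 = 59.6667.
Version B weighted sum = 2·44 + 0·50 + 4·33 + 3·86 + 3·79 + 3·35 = 88 + 0 + 132 + 258 + 237 + 105 = 820; overall_B = 820/15 = 54.6667.
Difference = 59.6667 − 54.6667 = 5.0000 ≈ 5.0.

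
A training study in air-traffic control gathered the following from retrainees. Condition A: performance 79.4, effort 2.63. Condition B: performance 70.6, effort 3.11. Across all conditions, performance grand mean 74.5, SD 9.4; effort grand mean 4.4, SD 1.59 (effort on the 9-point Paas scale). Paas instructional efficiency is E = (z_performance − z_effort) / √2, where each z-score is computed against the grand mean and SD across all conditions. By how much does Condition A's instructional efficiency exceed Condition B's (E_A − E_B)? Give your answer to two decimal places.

0.88

Condition A: z_P = (79.4 − 74.5)/9.4 = 0.5213; z_E = (2.63 − 4.4)/1.59 = -1.1132; E_A = (0.5213 − (-1.1132))/√2 = 1.1558.
Condition B: z_P = (70.6 − 74.5)/9.4 = -0.4149; z_E = (3.11 − 4.4)/1.59 = -0.8113; E_B = (-0.4149 − (-0.8113))/√2 = 0.2803.
E_A − E_B = 1.1558 − 0.2803 = 0.8755 ≈ 0.88.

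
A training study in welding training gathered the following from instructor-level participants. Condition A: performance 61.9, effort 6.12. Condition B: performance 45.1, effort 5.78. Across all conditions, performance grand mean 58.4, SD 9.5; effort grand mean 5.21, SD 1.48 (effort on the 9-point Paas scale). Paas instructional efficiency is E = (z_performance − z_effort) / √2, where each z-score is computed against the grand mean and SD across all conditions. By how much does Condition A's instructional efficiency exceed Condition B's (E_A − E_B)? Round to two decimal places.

Condition A: z_P = (61.9 − 58.4)/9.5 = 0.3684; z_E = (6.12 − 5.21)/1.48 = 0.6149; E_A = (0.3684 − 0.6149)/√2 = -0.1743.
Condition B: z_P = (45.1 − 58.4)/9.5 = -1.4000; z_E = (5.78 − 5.21)/1.48 = 0.3851; E_B = (-1.4000 − 0.3851)/√2 = -1.2623.
E_A − E_B = -0.1743 − (-1.2623) = 1.0880 ≈ 1.09.

1.09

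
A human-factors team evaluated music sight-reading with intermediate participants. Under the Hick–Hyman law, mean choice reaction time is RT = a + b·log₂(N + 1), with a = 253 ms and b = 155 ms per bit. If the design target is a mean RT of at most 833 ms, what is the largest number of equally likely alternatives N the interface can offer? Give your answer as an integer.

Set 253 + 155·log₂(N + 1) ≤ 833.
log₂(N + 1) ≤ (833 − 253) / 155 = 3.7419.
N + 1 ≤ 2^3.7419 = 13.3790.
N ≤ 12.3790, so the largest integer N is 12.

12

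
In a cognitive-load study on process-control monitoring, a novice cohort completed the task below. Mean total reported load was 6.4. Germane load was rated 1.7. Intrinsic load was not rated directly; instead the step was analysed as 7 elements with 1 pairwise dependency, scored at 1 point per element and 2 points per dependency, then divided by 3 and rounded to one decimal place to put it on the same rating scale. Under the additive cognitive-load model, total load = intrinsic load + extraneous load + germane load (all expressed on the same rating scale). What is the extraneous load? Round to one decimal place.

1.7

Intrinsic (element-interactivity): (7 × 1 + 1 × 2) / 3 = 9 / 3 = 3.0000 → 3.0.
extraneous load = total − intrinsic − germane
             = 6.4 − 3.0 − 1.7 = 1.7.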